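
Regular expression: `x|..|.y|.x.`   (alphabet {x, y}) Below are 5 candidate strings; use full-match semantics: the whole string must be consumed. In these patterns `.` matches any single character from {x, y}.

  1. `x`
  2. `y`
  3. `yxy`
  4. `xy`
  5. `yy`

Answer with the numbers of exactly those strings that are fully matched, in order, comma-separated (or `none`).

1, 3, 4, 5

1 → match
2 → no match
3 → match
4 → match
5 → match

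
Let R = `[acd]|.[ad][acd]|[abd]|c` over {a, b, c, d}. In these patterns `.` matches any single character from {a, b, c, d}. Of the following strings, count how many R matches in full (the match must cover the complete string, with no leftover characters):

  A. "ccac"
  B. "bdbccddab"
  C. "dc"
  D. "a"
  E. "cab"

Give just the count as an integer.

A → no match
B → no match
C → no match
D → match
E → no match
Total matched: 1

1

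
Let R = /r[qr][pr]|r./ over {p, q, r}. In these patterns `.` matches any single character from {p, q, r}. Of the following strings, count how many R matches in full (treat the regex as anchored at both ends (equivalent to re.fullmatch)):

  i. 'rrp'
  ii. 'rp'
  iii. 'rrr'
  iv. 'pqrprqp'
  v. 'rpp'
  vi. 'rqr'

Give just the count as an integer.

4

i. 'rrp' → match
ii. 'rp' → match
iii. 'rrr' → match
iv. 'pqrprqp' → no match — must start with 'r'
v. 'rpp' → no match
vi. 'rqr' → match
Total matched: 4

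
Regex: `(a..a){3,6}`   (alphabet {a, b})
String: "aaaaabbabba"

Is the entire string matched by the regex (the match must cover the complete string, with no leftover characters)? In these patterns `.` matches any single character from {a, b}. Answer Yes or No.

No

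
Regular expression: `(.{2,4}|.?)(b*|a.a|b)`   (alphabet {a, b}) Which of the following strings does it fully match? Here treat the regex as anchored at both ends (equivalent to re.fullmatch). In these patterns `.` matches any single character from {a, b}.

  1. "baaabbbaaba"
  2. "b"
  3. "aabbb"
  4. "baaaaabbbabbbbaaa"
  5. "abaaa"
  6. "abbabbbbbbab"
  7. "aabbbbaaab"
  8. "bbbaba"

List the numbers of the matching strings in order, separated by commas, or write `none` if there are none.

1 → no match
2 → match
3 → match
4 → no match
5 → match
6 → no match
7 → no match
8 → match

2, 3, 5, 8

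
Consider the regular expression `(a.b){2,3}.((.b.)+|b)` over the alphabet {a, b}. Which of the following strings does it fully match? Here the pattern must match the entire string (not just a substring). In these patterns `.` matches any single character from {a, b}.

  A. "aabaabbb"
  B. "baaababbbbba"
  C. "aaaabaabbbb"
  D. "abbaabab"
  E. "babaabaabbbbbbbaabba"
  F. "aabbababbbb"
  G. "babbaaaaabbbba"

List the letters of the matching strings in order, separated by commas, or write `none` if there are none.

A, D

A → match
B → no match — must start with "a"
C → no match
D → match
E → no match — must start with "a"
F → no match
G → no match — must start with "a"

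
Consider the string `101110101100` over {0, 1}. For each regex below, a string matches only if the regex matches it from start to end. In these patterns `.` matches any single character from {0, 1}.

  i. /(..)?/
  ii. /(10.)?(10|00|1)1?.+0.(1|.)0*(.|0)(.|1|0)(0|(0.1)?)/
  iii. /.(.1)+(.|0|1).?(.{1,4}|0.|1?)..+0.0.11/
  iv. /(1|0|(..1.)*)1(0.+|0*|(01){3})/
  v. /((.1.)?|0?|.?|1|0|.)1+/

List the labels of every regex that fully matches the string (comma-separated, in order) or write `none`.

ii, iv

i → no match
ii → match
iii → no match — must end with `11`
iv → match
v → no match — must end with `1`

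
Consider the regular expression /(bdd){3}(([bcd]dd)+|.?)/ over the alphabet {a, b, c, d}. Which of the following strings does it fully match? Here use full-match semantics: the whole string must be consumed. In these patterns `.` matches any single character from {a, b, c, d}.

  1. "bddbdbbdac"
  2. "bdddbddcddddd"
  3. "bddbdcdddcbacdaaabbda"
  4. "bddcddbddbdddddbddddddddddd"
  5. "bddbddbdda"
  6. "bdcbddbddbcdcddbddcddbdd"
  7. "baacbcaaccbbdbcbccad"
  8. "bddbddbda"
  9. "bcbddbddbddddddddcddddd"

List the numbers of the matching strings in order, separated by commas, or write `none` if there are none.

1 → no match
2 → no match
3 → no match
4 → no match
5 → match
6 → no match — must start with "bdd"
7 → no match — must start with "bdd"
8 → no match
9 → no match — must start with "bdd"

5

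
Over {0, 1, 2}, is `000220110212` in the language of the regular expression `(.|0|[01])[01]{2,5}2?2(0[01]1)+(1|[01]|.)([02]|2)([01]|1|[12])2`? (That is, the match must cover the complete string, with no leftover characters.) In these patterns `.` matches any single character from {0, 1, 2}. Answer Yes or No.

Yes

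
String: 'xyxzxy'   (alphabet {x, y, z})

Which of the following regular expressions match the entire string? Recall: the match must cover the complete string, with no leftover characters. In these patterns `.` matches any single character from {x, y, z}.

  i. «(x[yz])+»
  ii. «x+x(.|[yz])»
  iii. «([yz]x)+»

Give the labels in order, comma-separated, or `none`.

i

i → match
ii → no match
iii → no match — must end with 'x'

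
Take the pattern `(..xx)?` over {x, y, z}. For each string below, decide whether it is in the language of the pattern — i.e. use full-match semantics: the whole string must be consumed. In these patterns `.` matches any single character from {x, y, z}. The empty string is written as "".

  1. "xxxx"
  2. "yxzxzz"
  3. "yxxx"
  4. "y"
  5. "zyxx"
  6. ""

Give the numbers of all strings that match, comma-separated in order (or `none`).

1, 3, 5, 6

1 → match
2 → no match
3 → match
4 → no match
5 → match
6 → match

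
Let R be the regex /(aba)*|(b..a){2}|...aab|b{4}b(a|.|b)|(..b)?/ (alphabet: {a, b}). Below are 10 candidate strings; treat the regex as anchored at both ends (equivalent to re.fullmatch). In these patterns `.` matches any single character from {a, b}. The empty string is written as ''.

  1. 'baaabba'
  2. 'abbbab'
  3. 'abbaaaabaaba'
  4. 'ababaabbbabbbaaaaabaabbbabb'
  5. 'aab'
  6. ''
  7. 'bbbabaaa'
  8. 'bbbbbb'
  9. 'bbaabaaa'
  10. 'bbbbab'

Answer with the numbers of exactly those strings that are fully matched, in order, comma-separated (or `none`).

5, 6, 7, 8, 9

1. 'baaabba' → no match
2. 'abbbab' → no match
3. 'abbaaaabaaba' → no match
4 → no match
5. 'aab' → match
6. '' → match
7. 'bbbabaaa' → match
8. 'bbbbbb' → match
9. 'bbaabaaa' → match
10. 'bbbbab' → no match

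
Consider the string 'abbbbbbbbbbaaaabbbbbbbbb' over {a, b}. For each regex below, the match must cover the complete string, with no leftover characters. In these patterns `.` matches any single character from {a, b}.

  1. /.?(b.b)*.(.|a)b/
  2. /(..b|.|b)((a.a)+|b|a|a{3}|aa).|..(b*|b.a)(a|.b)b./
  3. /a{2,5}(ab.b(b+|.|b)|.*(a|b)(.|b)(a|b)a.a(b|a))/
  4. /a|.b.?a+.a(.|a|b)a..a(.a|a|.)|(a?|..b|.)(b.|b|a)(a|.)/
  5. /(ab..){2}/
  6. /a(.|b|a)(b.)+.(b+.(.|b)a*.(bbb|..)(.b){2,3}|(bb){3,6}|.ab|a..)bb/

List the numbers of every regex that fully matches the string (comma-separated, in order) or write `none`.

6

1 → no match
2 → no match
3 → no match
4 → no match
5 → no match
6 → match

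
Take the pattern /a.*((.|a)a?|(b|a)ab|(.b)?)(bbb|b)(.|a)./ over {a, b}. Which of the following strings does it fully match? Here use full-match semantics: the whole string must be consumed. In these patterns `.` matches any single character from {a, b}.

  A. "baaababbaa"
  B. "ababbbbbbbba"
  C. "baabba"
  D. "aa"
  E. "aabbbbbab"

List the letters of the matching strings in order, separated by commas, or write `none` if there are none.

A → no match — must start with "a"
B → match
C → no match — must start with "a"
D → no match
E → match

B, E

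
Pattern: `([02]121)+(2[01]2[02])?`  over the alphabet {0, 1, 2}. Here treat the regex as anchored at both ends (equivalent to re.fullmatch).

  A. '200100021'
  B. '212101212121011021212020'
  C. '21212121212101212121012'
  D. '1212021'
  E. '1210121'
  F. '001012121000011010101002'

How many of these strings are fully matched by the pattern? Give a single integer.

A → no match
B → no match
C → no match
D → no match
E → no match
F → no match
Total matched: 0

0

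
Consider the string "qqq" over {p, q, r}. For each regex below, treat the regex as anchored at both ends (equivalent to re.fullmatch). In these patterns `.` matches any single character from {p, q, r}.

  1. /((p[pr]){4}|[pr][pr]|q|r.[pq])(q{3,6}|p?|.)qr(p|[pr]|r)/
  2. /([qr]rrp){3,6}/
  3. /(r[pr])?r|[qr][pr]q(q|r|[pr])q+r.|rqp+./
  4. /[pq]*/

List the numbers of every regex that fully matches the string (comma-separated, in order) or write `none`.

4

1 → no match
2 → no match — must end with "rrp"
3 → no match
4 → match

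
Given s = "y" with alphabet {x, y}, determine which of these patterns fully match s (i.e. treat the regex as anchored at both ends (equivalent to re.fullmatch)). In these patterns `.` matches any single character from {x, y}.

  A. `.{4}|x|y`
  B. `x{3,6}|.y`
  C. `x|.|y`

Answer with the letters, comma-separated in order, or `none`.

A → match
B → no match
C → match

A, C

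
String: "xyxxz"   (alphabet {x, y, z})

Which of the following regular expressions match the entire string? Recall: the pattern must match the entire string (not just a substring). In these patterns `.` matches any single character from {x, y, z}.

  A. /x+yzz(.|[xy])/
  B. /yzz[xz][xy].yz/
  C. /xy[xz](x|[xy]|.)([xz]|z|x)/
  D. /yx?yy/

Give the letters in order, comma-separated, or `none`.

A → no match
B → no match — must start with "yzz"
C → match
D → no match — must start with "y"

C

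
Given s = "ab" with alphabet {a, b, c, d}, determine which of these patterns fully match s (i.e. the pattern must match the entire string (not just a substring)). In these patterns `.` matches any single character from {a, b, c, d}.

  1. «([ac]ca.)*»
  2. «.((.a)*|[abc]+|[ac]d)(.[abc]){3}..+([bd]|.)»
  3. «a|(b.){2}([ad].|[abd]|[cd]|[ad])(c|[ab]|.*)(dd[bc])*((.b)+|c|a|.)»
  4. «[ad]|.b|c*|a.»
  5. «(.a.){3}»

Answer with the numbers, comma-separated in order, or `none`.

4

1 → no match
2 → no match
3 → no match
4 → match
5 → no match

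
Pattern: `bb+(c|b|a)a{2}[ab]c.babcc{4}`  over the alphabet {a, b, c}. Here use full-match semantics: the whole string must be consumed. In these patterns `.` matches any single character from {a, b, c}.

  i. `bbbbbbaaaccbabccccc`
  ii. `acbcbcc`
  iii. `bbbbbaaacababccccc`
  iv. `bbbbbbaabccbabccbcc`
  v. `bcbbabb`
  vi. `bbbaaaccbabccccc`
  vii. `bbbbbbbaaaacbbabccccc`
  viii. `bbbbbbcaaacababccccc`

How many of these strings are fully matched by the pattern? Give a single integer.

i → match
ii → no match — must start with `bb`
iii → match
iv → no match
v → no match — must start with `bb`
vi → match
vii → match
viii → match
Total matched: 5

5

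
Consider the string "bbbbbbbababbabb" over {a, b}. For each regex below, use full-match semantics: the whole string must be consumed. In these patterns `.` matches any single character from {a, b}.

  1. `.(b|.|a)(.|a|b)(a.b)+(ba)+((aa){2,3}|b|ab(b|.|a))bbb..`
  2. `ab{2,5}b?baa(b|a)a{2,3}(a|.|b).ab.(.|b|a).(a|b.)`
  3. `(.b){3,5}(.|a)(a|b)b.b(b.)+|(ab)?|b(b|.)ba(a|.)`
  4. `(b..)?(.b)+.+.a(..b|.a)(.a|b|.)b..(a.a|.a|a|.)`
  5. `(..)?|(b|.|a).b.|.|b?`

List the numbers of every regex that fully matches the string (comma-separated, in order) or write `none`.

3, 4

1 → no match
2 → no match — must start with "ab"
3 → match
4 → match
5 → no match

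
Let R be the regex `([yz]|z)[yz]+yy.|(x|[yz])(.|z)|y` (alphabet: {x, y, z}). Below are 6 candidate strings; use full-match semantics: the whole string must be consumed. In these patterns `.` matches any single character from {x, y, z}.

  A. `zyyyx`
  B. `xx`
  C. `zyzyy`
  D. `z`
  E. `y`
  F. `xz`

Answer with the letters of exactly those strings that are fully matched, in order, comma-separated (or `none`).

A → match
B → match
C → no match
D → no match
E → match
F → match

A, B, E, F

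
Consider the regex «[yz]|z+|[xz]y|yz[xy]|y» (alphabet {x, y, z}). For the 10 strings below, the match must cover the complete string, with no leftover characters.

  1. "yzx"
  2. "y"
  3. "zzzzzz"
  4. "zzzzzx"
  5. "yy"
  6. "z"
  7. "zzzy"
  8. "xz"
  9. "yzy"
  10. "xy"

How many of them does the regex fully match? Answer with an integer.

1 → match
2 → match
3 → match
4 → no match
5 → no match
6 → match
7 → no match
8 → no match
9 → match
10 → match
Total matched: 6

6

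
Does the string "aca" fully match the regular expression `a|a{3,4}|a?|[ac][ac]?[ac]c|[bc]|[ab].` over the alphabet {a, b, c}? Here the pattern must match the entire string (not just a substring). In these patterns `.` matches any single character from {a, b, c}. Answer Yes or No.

No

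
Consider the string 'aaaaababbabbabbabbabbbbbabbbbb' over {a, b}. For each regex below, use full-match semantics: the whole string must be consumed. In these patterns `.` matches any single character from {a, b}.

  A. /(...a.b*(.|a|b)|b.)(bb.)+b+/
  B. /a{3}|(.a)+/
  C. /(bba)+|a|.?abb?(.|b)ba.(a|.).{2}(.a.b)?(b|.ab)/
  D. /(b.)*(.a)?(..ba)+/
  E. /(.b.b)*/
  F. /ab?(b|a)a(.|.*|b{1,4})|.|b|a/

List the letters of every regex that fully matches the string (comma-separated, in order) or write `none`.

A, F

A → match
B → no match — must end with 'a'
C → no match
D → no match — must end with 'ba'
E → no match
F → match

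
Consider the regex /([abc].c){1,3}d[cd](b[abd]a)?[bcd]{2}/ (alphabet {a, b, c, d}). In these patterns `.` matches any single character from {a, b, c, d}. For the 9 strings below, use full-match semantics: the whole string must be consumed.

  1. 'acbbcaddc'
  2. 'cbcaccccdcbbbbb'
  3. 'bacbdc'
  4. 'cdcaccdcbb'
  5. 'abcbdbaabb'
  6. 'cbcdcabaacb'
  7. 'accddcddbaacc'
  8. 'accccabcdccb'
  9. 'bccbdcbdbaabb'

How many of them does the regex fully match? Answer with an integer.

1

1 → no match
2 → no match
3 → no match
4 → match
5 → no match
6 → no match
7 → no match
8 → no match
9 → no match
Total matched: 1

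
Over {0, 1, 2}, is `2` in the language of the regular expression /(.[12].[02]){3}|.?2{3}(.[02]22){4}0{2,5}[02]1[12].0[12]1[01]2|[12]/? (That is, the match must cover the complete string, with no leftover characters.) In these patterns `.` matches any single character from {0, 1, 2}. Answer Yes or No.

Yes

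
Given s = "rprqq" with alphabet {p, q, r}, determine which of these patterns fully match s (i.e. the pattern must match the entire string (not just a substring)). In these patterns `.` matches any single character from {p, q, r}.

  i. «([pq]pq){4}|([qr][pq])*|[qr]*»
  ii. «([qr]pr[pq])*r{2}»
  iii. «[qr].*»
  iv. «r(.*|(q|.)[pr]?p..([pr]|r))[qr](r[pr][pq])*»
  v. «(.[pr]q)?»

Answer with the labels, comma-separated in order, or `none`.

i → no match
ii → no match — must end with "r"
iii → match
iv → match
v → no match

iii, iv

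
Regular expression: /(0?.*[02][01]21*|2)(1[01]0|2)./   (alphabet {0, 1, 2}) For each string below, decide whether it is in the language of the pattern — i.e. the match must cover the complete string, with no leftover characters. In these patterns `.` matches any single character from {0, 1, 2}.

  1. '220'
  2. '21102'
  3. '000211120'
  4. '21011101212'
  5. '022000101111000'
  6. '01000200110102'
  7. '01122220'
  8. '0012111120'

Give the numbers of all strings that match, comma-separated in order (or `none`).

1 → match
2 → match
3 → match
4 → no match
5 → no match
6 → no match
7 → no match
8 → match

1, 2, 3, 8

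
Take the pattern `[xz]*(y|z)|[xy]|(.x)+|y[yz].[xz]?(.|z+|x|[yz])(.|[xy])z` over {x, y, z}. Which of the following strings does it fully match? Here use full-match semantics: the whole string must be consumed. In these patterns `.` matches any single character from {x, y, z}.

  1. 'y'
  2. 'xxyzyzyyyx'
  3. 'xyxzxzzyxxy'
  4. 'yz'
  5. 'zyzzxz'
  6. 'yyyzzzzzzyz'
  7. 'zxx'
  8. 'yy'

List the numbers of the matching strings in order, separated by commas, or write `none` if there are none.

1 → match
2 → no match
3 → no match
4 → no match
5 → no match
6 → match
7 → no match
8 → no match

1, 6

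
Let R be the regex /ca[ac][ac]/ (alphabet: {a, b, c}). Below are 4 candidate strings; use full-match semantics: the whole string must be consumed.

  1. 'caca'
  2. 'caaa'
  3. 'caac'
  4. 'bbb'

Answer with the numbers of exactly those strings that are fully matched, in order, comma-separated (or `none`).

1 → match
2 → match
3 → match
4 → no match — must start with 'ca'

1, 2, 3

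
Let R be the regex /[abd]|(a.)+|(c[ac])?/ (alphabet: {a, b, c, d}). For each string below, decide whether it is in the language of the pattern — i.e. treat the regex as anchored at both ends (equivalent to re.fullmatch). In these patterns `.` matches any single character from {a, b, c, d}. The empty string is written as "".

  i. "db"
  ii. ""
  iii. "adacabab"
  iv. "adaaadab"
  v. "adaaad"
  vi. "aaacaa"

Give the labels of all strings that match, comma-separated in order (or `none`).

ii, iii, iv, v, vi

i → no match
ii → match
iii → match
iv → match
v → match
vi → match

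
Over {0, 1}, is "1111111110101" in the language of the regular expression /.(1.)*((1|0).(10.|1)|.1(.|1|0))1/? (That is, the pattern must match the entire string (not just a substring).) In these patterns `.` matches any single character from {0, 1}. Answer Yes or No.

Yes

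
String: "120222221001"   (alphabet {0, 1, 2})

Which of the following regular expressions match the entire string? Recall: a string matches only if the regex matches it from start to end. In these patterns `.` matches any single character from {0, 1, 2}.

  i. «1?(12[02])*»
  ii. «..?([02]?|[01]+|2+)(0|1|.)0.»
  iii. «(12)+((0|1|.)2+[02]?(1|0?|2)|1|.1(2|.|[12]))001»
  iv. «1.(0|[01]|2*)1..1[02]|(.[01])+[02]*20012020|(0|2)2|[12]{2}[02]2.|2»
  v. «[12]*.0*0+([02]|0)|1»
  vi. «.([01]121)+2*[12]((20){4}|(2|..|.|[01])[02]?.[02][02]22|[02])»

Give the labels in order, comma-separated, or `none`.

iii

i → no match
ii → no match
iii → match
iv → no match
v → no match
vi → no match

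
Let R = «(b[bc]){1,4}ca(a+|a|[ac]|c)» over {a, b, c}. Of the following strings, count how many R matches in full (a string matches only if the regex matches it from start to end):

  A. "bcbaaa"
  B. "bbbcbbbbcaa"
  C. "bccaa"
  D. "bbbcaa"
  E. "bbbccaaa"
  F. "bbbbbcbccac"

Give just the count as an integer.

4

A → no match
B → match
C → match
D → no match
E → match
F → match
Total matched: 4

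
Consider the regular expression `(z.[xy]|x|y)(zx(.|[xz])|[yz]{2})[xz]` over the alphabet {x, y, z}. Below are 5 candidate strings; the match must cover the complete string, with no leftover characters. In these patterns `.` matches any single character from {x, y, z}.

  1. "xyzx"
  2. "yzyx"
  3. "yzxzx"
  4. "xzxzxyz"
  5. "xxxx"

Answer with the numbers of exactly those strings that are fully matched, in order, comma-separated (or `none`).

1 → match
2 → match
3 → match
4 → no match
5 → no match

1, 2, 3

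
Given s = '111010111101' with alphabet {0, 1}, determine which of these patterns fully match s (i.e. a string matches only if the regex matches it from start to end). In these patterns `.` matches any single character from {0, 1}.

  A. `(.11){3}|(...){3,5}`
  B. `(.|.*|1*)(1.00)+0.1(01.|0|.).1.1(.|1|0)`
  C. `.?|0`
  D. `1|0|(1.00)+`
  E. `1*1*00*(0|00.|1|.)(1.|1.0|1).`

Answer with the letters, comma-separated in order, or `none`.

A → match
B → no match
C → no match
D → no match
E → no match

A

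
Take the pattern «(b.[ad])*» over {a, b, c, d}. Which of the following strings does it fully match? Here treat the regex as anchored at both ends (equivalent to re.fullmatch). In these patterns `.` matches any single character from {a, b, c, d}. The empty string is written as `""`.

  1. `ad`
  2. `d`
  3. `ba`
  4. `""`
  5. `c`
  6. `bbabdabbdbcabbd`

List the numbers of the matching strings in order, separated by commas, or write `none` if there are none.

1. `ad` → no match
2. `d` → no match
3. `ba` → no match
4. `""` → match
5. `c` → no match
6 → match

4, 6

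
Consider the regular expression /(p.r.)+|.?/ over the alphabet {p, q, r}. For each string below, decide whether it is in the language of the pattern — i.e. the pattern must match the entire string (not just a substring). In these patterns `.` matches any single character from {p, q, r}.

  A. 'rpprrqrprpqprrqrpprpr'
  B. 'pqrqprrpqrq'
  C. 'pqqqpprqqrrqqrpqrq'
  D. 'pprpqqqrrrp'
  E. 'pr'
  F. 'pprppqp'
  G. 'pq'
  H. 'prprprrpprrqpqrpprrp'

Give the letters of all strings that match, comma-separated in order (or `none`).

A → no match
B → no match
C → no match
D → no match
E → no match
F → no match
G → no match
H → no match

none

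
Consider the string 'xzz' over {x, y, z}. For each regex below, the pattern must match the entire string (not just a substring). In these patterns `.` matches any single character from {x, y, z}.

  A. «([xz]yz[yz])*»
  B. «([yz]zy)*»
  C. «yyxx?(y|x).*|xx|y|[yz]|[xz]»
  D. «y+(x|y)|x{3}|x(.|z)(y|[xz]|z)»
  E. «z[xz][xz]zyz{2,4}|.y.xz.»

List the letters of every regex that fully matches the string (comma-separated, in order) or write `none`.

A → no match
B → no match
C → no match
D → match
E → no match

D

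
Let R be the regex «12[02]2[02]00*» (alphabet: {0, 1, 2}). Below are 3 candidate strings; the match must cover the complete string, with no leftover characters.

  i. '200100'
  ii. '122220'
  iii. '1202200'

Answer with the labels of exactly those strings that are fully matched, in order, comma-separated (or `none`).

i → no match — must start with '12'
ii → match
iii → match

ii, iii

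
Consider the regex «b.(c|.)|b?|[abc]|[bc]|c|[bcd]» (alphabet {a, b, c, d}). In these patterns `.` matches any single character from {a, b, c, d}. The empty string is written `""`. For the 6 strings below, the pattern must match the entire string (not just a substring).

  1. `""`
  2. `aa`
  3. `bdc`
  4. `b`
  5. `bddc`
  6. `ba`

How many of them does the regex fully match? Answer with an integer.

1 → match
2 → no match
3 → match
4 → match
5 → no match
6 → no match
Total matched: 3

3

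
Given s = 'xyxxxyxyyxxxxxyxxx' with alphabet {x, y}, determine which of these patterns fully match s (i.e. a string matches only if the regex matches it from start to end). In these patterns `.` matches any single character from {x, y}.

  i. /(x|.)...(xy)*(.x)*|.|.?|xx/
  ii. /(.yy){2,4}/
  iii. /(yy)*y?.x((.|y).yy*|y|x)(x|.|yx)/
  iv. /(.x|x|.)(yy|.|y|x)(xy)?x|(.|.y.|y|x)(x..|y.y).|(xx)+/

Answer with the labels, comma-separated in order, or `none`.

i → match
ii → no match — must end with 'yy'
iii → no match
iv → no match

i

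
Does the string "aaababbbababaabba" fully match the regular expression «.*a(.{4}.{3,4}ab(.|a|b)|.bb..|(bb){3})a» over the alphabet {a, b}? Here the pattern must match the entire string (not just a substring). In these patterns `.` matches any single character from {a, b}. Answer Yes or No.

Yes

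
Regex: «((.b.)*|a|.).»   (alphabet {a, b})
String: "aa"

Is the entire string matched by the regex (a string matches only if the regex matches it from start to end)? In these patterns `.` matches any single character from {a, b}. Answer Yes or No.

Yes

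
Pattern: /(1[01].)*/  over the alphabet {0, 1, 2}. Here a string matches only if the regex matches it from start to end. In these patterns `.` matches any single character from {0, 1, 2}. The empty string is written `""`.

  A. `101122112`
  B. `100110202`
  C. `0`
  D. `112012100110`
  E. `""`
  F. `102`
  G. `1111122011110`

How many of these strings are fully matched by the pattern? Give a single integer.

2

A → no match
B → no match
C → no match
D → no match
E → match
F → match
G → no match
Total matched: 2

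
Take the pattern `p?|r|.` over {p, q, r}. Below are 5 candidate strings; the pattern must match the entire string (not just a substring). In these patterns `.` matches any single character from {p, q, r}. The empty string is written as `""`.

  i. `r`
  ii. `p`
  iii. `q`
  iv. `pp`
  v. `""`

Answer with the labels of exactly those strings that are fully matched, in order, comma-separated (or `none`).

i → match
ii → match
iii → match
iv → no match
v → match

i, ii, iii, v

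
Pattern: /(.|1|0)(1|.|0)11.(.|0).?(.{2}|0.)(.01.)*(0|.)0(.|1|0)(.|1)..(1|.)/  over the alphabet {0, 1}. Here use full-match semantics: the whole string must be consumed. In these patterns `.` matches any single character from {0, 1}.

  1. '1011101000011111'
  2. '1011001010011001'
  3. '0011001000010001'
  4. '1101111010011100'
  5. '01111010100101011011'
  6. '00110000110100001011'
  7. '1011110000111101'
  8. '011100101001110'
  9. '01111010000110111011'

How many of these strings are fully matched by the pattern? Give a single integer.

1 → match
2 → match
3 → match
4 → no match
5 → match
6 → match
7 → no match
8 → match
9 → no match
Total matched: 6

6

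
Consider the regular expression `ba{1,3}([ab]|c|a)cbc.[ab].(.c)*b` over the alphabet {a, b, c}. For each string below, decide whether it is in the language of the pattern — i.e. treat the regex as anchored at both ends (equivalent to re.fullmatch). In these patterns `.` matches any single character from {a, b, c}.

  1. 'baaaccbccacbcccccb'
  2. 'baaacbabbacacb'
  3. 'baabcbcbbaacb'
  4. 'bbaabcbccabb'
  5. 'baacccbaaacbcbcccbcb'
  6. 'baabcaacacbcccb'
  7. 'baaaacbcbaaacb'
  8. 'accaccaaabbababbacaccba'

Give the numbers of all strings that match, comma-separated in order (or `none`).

1 → match
2 → no match
3 → match
4 → no match — must start with 'ba'
5 → no match
6 → no match
7 → match
8 → no match — must start with 'ba'

1, 3, 7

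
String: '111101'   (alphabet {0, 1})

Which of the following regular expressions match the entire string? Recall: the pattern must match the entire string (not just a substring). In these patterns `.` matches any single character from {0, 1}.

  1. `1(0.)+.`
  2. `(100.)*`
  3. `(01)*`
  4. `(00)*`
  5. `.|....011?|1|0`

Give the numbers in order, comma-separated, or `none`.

5

1 → no match — must start with '10'
2 → no match
3 → no match
4 → no match
5 → match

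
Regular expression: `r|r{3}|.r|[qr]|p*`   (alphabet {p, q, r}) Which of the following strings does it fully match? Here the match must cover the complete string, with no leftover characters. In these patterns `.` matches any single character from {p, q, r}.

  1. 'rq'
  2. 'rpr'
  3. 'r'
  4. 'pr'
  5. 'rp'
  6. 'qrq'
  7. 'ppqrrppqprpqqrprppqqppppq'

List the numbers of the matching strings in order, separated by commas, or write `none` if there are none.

1 → no match
2 → no match
3 → match
4 → match
5 → no match
6 → no match
7 → no match

3, 4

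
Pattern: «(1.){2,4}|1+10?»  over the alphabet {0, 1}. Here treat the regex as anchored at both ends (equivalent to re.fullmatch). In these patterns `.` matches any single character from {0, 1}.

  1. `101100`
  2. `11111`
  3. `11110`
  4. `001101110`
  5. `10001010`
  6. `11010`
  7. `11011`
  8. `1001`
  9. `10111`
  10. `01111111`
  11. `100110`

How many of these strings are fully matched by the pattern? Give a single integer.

1 → no match
2 → match
3 → match
4 → no match — must start with `1`
5 → no match
6 → no match
7 → no match
8 → no match
9 → no match
10 → no match — must start with `1`
11 → no match
Total matched: 2

2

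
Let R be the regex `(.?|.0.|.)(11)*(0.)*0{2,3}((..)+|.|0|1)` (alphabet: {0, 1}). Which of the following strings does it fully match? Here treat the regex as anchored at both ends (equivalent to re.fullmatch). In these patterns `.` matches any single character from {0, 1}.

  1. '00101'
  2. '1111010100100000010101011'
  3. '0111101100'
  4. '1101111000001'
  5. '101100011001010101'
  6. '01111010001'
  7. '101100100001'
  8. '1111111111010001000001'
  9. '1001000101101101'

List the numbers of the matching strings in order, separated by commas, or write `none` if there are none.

6, 8

1 → no match
2 → no match
3 → no match
4 → no match
5 → no match
6 → match
7 → no match
8 → match
9 → no match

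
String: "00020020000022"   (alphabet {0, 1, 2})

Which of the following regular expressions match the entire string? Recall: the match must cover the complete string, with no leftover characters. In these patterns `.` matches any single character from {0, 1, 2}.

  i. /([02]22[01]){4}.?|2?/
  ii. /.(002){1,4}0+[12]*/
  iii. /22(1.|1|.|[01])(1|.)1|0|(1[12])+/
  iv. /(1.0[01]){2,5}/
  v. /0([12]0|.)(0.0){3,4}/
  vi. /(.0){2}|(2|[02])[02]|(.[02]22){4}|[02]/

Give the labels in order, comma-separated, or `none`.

i → no match
ii → match
iii → no match
iv → no match — must start with "1"
v → no match — must end with "0"
vi → no match

ii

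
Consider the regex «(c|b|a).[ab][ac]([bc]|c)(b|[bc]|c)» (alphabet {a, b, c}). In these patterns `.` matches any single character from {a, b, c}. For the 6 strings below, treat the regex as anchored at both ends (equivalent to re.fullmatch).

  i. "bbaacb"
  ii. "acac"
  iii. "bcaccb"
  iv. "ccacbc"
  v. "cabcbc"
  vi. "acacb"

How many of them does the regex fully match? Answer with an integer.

i → match
ii → no match
iii → match
iv → match
v → match
vi → no match
Total matched: 4

4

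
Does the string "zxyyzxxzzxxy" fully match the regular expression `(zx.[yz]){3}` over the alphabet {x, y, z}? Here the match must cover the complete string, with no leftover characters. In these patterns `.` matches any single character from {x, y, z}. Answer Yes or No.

Yes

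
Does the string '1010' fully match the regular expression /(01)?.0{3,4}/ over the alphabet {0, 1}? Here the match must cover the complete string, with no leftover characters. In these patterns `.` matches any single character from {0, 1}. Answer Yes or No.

No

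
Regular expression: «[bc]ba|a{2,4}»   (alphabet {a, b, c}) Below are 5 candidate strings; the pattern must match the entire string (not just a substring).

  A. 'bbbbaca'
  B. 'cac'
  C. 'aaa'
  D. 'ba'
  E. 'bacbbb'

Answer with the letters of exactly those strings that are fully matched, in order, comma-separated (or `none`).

A. 'bbbbaca' → no match
B. 'cac' → no match
C. 'aaa' → match
D. 'ba' → no match
E. 'bacbbb' → no match

C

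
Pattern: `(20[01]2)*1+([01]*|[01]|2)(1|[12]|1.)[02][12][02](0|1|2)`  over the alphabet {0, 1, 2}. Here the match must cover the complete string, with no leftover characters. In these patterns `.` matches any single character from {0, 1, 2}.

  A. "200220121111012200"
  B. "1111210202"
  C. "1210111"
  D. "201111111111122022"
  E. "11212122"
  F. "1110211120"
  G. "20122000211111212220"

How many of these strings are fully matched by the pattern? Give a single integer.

3

A → match
B → match
C → no match
D → no match
E → match
F → no match
G → no match
Total matched: 3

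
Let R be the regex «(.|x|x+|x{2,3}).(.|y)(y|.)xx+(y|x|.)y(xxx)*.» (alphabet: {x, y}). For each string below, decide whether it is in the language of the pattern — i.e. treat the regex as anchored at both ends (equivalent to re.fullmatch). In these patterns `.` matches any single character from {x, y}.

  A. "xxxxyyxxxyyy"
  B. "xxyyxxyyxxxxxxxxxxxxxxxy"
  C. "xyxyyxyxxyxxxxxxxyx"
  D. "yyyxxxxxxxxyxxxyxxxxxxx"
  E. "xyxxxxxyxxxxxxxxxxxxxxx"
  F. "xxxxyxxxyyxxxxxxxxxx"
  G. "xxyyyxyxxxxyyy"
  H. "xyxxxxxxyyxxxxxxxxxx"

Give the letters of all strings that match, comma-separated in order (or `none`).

A. "xxxxyyxxxyyy" → match
B → match
C → no match
D → no match
E → no match
F → match
G → no match
H → match

A, B, F, H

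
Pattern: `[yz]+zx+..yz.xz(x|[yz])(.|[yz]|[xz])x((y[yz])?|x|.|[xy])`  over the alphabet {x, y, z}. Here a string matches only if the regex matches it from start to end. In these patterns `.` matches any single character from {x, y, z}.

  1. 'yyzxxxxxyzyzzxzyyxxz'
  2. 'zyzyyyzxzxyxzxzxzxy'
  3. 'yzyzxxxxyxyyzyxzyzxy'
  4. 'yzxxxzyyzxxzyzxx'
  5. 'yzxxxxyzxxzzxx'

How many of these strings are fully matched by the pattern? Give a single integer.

2

1 → no match
2 → no match
3 → no match
4 → match
5 → match
Total matched: 2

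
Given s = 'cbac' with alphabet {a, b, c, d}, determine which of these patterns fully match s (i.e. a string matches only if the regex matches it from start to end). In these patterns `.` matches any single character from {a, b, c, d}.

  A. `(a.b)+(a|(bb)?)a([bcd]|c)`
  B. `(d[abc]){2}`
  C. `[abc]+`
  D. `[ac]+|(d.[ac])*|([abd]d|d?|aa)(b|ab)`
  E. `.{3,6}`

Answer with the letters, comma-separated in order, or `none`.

A → no match — must start with 'a'
B → no match — must start with 'd'
C → match
D → no match
E → match

C, E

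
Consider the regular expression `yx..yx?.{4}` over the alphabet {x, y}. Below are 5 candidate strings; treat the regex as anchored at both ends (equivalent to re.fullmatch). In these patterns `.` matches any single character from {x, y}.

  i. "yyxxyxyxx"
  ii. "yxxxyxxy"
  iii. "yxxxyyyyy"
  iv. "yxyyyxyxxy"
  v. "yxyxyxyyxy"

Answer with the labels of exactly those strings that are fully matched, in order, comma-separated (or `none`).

i → no match — must start with "yx"
ii → no match
iii → match
iv → match
v → match

iii, iv, v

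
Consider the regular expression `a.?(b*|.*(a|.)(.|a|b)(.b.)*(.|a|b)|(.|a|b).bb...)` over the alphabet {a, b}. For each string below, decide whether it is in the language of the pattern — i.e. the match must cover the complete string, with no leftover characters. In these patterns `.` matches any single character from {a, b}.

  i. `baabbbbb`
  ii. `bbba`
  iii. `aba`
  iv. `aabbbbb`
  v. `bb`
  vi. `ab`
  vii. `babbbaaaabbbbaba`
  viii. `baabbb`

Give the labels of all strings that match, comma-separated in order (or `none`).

i → no match — must start with `a`
ii → no match — must start with `a`
iii → no match
iv → match
v → no match — must start with `a`
vi → match
vii → no match — must start with `a`
viii → no match — must start with `a`

iv, vi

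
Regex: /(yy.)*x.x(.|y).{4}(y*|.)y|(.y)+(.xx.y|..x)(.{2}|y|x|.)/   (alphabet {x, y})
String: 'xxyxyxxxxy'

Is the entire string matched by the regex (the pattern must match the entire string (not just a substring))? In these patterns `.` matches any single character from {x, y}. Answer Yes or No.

No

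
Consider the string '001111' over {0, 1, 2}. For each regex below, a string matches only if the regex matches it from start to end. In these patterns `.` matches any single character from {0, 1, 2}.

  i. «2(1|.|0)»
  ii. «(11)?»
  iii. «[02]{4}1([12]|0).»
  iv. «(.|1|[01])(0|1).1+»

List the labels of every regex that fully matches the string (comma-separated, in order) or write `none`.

iv

i → no match — must start with '2'
ii → no match
iii → no match
iv → match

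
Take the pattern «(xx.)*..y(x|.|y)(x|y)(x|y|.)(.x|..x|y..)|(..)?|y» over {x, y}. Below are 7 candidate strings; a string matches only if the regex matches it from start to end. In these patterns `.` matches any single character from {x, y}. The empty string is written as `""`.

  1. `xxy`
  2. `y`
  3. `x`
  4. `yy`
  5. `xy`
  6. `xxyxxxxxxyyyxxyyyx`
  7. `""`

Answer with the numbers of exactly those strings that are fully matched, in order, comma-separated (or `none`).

2, 4, 5, 6, 7

1 → no match
2 → match
3 → no match
4 → match
5 → match
6 → match
7 → match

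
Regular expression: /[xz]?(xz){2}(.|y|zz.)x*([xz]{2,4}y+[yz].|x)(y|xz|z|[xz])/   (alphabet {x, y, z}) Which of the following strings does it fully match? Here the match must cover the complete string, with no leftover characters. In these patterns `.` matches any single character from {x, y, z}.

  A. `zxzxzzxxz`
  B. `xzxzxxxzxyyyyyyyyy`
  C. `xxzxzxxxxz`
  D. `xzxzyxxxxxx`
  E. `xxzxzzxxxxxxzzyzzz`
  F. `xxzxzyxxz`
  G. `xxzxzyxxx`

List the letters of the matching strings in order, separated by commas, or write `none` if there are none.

A → match
B → match
C → match
D → match
E → match
F → match
G → match

A, B, C, D, E, F, G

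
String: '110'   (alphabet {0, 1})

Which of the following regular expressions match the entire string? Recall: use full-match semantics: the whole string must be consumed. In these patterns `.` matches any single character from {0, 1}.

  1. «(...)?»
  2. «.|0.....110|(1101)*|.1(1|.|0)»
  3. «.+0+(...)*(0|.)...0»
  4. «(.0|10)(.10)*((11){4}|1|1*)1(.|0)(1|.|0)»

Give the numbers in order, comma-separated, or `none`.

1, 2

1 → match
2 → match
3 → no match
4 → no match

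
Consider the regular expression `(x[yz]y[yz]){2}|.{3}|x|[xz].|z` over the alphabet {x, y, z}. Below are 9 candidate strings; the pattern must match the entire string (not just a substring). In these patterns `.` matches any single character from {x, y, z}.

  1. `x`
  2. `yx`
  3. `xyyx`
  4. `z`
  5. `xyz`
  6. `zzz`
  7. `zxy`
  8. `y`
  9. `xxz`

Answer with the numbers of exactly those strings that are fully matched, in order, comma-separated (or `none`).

1. `x` → match
2. `yx` → no match
3. `xyyx` → no match
4. `z` → match
5. `xyz` → match
6. `zzz` → match
7. `zxy` → match
8. `y` → no match
9. `xxz` → match

1, 4, 5, 6, 7, 9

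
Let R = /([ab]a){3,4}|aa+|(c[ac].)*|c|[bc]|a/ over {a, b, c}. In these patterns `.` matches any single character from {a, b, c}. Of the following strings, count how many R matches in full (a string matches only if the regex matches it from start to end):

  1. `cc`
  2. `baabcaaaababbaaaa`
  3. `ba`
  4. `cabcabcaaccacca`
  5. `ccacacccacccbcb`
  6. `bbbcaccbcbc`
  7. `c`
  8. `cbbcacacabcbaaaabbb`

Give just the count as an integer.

2

1 → no match
2 → no match
3 → no match
4 → match
5 → no match
6 → no match
7 → match
8 → no match
Total matched: 2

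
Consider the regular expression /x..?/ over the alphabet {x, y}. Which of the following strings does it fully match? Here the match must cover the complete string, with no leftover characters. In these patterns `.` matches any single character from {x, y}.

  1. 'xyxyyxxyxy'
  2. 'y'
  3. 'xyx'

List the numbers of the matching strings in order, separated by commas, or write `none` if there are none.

3

1 → no match
2 → no match — must start with 'x'
3 → match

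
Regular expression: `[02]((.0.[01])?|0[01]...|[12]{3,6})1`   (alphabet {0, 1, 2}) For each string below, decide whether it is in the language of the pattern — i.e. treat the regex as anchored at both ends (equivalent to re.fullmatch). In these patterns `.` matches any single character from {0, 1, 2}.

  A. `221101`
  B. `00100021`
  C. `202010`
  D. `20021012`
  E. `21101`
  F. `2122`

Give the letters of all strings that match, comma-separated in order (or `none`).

none

A → no match
B → no match
C → no match — must end with `1`
D → no match — must end with `1`
E → no match
F → no match — must end with `1`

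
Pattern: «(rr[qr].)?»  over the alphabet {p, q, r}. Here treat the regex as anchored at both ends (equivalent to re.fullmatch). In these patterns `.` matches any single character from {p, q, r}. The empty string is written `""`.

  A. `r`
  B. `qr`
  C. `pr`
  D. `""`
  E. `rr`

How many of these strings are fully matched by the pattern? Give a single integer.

1

A → no match
B → no match
C → no match
D → match
E → no match
Total matched: 1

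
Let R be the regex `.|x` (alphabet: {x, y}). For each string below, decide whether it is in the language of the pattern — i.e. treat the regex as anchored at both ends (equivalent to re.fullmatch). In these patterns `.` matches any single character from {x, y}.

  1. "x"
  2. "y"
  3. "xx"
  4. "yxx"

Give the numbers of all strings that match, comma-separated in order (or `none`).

1, 2

1 → match
2 → match
3 → no match
4 → no match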